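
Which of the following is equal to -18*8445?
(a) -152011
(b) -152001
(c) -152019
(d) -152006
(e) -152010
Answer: e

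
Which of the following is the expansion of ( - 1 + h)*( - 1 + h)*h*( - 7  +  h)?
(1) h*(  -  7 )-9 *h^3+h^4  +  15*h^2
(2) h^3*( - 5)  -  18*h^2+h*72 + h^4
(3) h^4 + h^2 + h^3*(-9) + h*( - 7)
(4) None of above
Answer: 1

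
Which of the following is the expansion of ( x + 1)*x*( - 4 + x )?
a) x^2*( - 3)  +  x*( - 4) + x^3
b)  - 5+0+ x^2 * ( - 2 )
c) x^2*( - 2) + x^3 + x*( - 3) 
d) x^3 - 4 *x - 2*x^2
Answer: a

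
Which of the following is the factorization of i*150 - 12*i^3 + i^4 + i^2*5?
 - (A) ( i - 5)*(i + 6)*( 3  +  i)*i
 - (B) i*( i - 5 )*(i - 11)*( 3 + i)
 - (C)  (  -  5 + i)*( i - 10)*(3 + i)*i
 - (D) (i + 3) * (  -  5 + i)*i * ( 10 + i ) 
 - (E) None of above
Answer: C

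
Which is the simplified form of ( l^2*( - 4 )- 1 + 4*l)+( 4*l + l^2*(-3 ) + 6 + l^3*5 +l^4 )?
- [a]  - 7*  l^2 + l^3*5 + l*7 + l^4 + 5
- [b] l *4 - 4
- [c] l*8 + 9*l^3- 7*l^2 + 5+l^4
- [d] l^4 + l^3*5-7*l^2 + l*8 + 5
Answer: d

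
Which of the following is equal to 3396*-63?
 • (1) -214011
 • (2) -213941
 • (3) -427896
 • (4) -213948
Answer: 4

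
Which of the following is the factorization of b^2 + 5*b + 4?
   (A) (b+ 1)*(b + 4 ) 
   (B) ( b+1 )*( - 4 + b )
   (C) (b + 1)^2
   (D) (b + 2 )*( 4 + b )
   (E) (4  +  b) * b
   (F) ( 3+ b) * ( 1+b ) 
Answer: A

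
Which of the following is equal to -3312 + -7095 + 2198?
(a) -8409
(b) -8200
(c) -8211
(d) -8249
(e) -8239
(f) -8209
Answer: f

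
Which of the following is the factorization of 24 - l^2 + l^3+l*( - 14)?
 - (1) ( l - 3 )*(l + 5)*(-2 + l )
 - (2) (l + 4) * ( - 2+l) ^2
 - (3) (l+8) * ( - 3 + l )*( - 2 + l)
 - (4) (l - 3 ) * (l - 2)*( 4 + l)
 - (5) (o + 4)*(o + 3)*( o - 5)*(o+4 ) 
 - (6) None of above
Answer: 4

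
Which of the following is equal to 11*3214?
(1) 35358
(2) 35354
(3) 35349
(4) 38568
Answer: 2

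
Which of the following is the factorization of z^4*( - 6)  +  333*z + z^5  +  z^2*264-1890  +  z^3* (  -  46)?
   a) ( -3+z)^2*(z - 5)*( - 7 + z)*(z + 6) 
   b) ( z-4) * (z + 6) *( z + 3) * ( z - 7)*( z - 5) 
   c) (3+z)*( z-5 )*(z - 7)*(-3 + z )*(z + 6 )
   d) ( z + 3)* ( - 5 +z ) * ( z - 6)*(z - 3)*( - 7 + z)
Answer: c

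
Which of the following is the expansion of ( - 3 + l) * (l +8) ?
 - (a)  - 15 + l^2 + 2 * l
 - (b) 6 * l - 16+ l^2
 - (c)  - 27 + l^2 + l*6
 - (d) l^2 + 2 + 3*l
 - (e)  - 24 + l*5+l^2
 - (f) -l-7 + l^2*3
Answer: e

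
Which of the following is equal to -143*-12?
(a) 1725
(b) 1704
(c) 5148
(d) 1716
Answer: d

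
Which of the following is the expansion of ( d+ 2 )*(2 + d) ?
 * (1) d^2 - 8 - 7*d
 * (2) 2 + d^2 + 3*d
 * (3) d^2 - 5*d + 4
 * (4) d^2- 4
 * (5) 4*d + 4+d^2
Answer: 5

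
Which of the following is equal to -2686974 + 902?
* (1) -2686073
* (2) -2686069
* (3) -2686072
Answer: 3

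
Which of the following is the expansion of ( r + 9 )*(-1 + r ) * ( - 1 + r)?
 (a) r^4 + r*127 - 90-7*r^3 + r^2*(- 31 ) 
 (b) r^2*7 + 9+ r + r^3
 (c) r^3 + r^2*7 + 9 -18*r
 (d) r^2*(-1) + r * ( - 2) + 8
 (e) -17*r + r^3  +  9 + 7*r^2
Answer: e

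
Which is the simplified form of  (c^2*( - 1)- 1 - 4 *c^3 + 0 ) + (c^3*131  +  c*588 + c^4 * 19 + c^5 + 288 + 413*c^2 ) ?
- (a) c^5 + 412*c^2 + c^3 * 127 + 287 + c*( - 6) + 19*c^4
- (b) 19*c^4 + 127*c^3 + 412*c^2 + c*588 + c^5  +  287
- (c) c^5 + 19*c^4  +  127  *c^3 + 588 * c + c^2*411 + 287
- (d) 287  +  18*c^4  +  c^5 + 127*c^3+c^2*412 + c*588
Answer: b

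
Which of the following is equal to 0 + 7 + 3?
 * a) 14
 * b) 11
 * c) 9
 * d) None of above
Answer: d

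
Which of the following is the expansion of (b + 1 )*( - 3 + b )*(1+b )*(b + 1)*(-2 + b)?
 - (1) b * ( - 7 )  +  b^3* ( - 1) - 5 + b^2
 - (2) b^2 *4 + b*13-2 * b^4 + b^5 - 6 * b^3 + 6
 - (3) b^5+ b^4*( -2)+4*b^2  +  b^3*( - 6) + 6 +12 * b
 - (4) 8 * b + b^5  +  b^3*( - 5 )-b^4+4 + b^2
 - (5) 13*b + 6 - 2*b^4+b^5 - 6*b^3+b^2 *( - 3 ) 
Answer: 2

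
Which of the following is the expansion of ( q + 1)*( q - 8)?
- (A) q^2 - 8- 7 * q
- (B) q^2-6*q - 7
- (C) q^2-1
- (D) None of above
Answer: A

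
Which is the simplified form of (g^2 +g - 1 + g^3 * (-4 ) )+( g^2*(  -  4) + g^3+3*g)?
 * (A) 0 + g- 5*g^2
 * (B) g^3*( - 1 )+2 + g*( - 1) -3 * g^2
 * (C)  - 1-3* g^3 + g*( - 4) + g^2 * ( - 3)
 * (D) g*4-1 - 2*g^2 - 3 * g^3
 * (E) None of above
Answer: E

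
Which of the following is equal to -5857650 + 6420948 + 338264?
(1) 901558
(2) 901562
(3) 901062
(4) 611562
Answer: 2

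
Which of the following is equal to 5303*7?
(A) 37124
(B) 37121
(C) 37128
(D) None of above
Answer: B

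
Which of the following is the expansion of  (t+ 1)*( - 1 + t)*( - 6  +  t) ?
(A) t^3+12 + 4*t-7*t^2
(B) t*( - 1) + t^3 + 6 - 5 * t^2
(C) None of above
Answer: C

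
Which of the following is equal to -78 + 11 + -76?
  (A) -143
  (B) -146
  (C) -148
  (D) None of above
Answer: A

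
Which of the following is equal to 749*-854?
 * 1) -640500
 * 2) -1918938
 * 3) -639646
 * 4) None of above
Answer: 3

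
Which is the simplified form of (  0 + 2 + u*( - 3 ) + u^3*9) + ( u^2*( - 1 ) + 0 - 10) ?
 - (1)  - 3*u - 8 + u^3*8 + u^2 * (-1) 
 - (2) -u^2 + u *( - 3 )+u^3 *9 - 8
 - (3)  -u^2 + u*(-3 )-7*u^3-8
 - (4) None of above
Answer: 2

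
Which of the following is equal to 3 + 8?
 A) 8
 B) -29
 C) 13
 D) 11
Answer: D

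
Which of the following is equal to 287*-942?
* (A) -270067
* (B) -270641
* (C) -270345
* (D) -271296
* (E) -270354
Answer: E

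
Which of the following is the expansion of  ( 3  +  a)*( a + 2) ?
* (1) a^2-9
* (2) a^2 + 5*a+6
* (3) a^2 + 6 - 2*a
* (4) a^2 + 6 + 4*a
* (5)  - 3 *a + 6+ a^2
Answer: 2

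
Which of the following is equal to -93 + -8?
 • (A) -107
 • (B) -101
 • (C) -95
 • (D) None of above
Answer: B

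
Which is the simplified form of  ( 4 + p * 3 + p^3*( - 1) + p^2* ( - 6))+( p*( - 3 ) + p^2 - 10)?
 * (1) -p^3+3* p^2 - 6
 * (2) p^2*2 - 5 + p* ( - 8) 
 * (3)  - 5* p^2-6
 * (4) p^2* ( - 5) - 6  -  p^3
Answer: 4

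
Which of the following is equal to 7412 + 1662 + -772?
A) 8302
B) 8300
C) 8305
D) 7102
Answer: A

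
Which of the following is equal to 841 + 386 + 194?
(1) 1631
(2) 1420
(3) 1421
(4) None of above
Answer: 3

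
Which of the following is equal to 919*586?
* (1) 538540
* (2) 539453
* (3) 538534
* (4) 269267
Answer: 3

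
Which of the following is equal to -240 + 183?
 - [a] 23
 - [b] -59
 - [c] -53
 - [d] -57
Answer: d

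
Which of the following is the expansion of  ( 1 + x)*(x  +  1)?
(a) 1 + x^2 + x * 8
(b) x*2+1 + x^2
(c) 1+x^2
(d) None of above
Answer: b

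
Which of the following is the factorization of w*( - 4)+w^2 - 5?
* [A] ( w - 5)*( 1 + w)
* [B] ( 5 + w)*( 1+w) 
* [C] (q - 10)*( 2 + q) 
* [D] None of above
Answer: A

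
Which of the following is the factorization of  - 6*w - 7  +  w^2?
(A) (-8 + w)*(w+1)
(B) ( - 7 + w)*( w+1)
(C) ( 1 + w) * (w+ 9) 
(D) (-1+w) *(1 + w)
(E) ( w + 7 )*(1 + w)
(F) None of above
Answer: B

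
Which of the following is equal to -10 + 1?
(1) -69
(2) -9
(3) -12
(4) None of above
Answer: 2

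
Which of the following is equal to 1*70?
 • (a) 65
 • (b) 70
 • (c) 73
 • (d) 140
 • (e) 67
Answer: b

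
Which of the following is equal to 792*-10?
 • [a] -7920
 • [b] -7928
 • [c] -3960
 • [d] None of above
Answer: a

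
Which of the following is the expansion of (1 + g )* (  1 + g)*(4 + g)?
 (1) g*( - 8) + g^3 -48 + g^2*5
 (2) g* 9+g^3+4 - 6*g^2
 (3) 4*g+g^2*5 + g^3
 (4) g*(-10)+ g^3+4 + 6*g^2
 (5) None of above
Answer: 5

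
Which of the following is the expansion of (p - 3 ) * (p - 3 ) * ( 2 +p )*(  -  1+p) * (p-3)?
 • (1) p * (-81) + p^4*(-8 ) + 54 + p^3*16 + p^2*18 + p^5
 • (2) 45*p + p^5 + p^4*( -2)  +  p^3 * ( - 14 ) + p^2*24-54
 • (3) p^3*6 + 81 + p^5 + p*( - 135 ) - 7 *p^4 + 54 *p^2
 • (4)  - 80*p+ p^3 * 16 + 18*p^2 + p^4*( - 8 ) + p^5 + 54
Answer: 1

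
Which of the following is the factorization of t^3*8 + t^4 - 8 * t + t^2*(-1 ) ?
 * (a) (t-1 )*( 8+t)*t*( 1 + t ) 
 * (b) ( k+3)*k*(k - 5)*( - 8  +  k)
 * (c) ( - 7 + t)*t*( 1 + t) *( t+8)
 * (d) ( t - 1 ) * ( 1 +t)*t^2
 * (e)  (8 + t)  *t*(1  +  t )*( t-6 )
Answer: a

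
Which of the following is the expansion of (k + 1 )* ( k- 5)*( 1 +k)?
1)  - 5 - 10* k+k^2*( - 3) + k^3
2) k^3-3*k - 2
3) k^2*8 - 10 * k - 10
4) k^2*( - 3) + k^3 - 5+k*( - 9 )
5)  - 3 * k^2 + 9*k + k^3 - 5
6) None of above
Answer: 4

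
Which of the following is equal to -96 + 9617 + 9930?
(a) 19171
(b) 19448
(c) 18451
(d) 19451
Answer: d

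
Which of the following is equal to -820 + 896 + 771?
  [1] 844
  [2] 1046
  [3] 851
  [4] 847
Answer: 4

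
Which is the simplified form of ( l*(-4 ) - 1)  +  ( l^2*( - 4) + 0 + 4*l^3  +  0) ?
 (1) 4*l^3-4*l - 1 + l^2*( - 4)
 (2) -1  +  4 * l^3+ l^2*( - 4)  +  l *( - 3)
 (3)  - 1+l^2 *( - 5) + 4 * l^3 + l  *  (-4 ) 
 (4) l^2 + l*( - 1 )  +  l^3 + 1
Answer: 1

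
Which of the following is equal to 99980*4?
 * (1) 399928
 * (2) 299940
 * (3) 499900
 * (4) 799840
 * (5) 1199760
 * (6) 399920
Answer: 6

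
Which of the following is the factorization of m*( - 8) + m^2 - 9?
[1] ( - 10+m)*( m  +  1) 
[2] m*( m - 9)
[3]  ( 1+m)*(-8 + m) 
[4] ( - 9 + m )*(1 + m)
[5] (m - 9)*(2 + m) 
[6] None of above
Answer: 4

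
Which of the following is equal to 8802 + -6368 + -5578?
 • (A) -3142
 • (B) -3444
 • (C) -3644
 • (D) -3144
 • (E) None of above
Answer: D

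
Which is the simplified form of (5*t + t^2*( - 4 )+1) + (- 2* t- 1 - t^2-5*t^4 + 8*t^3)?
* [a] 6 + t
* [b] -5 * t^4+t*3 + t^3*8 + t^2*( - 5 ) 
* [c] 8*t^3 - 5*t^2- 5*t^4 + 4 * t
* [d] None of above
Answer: b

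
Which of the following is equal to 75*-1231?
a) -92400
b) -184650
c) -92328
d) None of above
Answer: d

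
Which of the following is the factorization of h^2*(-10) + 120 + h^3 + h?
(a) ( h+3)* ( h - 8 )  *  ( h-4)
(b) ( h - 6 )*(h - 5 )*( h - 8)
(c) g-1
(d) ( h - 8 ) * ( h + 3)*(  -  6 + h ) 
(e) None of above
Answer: e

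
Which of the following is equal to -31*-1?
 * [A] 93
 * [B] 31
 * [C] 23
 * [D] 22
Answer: B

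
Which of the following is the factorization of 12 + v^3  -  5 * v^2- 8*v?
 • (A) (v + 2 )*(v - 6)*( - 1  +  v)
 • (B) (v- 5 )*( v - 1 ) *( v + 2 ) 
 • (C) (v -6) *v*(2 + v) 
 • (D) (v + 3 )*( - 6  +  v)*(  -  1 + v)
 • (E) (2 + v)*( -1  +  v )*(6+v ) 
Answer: A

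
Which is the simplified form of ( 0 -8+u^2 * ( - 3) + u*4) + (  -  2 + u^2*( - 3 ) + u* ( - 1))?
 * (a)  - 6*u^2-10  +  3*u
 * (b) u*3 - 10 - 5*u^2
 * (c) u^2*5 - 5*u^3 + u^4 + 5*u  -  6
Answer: a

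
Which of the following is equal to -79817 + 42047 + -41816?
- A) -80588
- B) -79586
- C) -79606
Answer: B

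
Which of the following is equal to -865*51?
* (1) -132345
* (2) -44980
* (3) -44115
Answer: 3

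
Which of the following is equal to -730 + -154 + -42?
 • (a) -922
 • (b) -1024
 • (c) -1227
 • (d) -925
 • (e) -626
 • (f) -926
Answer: f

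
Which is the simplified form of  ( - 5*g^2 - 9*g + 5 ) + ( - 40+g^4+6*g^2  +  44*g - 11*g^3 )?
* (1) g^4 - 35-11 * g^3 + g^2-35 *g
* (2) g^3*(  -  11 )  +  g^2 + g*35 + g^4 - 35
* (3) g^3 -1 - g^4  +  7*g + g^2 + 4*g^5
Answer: 2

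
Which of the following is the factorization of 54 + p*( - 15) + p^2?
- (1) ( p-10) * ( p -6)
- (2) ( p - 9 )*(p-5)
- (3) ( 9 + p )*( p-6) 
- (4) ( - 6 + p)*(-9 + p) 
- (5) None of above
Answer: 4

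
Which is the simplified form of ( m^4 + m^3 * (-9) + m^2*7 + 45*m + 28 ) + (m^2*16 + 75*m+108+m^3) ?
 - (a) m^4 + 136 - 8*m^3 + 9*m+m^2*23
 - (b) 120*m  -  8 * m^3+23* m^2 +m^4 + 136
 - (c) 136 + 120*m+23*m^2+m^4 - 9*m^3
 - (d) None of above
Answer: b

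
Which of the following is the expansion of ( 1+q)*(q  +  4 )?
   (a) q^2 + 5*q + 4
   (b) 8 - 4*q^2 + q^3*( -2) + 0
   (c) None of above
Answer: a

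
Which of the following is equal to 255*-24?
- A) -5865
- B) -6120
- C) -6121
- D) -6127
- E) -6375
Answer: B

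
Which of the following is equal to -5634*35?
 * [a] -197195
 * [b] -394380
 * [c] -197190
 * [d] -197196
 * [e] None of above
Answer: c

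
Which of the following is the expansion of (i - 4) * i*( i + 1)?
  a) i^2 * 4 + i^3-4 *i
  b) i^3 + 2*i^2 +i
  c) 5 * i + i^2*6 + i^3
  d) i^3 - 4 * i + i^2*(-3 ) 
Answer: d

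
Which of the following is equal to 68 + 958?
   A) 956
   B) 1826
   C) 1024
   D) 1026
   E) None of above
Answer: D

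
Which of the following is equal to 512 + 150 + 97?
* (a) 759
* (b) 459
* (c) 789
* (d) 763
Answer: a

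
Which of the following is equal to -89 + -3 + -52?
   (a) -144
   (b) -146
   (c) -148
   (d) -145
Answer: a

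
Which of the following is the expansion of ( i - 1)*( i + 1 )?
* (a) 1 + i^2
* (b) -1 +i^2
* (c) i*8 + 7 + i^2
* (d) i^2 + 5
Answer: b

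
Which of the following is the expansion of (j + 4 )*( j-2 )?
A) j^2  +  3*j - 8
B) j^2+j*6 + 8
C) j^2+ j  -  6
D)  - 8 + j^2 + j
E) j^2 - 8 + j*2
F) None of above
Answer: E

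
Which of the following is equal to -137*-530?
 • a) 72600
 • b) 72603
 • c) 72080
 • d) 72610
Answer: d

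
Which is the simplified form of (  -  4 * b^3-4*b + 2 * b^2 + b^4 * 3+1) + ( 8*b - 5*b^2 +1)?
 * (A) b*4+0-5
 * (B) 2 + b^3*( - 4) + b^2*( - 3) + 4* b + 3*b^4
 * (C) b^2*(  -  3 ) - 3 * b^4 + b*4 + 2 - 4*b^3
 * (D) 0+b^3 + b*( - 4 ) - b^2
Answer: B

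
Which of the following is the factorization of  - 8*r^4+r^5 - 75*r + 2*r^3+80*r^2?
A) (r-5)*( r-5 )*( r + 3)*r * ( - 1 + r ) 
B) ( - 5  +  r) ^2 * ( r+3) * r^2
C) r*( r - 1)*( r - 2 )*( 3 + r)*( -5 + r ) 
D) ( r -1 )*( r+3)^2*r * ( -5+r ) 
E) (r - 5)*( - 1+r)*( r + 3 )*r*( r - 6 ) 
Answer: A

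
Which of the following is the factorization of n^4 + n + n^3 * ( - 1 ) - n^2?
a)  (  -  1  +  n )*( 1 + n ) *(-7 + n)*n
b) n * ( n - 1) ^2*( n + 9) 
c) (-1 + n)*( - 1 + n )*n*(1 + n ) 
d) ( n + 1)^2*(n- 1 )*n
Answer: c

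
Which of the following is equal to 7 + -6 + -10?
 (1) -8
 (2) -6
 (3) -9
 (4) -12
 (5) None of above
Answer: 3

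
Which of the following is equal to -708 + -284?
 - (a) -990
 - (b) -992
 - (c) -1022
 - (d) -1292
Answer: b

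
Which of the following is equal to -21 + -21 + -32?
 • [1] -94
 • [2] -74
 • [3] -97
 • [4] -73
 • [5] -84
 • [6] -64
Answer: 2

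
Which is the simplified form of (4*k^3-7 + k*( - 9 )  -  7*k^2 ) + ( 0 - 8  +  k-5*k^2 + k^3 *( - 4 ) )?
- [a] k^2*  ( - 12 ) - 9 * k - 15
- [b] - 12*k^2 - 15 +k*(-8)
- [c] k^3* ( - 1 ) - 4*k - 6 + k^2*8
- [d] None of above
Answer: b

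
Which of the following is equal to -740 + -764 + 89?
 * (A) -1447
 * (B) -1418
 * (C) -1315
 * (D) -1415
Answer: D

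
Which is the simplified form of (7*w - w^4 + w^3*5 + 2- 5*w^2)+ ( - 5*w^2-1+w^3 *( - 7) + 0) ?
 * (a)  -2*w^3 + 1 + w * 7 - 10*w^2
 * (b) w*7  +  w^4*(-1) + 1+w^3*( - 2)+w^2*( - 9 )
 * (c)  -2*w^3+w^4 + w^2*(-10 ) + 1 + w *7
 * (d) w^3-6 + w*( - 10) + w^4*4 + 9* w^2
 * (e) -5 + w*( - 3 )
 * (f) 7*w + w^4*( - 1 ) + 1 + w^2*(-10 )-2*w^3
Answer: f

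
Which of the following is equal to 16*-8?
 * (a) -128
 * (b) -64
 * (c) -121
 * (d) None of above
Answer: a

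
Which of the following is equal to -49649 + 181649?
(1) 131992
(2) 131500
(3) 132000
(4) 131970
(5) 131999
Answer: 3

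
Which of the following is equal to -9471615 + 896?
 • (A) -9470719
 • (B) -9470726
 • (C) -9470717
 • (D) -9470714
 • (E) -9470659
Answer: A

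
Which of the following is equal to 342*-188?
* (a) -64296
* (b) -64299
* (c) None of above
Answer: a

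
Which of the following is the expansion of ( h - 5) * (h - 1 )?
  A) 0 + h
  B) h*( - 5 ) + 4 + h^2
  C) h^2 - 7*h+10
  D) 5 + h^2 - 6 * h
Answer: D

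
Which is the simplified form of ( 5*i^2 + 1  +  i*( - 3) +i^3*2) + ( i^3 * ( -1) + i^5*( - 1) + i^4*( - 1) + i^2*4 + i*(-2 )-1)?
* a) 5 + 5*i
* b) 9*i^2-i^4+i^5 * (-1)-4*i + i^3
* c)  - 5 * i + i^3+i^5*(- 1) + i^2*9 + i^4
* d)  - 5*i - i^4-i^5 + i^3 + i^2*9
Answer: d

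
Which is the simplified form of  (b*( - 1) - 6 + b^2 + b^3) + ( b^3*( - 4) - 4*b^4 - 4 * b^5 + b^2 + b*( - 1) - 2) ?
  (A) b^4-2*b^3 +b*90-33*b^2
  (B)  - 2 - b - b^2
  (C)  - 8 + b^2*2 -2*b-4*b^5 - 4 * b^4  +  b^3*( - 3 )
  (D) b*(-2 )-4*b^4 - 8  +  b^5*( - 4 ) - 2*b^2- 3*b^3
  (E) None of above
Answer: C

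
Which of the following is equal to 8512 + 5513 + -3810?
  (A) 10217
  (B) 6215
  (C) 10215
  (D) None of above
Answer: C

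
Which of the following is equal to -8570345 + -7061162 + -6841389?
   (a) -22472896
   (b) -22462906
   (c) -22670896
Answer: a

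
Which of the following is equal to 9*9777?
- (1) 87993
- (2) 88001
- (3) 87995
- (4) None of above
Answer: 1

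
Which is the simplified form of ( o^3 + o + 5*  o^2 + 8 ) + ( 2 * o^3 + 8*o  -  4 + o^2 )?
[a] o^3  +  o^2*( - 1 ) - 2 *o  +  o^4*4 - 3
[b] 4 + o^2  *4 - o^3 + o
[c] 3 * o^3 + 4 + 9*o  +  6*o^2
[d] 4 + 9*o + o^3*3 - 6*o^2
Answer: c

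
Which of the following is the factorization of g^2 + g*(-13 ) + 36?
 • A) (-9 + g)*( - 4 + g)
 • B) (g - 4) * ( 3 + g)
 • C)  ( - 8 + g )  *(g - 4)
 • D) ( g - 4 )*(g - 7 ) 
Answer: A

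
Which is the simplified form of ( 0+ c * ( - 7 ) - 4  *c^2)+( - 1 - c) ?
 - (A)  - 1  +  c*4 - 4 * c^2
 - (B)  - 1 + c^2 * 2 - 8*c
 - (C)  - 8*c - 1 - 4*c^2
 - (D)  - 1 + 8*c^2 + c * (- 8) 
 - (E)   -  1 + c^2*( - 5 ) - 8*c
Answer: C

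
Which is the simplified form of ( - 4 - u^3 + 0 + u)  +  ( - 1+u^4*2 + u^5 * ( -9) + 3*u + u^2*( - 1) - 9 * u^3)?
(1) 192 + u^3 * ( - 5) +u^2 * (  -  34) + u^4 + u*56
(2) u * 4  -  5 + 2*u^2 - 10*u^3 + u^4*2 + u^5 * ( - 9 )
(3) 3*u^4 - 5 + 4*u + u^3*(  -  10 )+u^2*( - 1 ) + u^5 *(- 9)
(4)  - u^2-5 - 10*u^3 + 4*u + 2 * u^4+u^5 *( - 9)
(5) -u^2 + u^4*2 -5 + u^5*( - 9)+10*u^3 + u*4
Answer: 4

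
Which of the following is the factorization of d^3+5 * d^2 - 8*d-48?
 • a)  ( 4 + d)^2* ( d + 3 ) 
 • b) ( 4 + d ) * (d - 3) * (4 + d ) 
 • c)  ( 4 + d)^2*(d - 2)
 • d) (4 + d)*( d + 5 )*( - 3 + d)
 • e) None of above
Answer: b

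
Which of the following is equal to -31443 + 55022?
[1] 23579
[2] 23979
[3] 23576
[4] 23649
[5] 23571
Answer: 1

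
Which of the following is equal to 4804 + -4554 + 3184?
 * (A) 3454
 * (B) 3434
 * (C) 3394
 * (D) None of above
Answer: B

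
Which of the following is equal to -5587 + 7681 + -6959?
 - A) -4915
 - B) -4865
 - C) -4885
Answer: B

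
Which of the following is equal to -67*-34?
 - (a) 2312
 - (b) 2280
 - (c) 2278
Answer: c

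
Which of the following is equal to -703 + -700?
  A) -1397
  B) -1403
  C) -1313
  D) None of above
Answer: B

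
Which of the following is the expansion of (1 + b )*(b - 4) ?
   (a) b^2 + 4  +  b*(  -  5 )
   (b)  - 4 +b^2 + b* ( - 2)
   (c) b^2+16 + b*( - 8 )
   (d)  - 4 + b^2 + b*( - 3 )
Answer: d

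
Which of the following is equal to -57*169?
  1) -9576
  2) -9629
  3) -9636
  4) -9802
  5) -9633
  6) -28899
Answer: 5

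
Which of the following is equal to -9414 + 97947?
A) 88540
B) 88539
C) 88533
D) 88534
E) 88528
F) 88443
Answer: C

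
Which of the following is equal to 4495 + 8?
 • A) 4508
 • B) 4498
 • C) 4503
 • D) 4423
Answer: C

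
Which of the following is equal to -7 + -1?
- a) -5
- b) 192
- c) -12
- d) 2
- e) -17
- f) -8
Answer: f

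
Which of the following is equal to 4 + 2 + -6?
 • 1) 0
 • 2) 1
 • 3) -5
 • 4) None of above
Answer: 1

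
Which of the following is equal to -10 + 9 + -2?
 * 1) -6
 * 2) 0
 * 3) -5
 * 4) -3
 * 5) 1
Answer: 4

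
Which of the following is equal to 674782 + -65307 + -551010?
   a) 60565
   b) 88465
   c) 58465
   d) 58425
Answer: c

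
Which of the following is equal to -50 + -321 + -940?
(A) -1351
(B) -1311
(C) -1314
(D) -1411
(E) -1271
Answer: B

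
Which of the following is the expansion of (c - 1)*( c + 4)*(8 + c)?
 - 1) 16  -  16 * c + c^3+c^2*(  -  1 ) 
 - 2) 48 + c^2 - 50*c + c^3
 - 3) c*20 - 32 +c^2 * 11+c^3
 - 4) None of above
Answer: 3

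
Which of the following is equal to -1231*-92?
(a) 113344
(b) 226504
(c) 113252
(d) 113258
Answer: c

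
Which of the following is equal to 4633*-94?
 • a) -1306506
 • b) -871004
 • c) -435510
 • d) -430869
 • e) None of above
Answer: e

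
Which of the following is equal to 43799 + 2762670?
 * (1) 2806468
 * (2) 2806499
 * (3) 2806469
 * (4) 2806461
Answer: 3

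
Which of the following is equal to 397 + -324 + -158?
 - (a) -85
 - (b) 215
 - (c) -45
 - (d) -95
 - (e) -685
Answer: a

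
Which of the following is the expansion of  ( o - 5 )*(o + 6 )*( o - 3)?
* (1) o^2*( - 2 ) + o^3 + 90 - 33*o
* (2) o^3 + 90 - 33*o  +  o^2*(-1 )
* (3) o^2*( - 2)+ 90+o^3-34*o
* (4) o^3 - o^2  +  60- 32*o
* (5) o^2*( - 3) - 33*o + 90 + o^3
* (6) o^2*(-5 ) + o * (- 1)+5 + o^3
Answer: 1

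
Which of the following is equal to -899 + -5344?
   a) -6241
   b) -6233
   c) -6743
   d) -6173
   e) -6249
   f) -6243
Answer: f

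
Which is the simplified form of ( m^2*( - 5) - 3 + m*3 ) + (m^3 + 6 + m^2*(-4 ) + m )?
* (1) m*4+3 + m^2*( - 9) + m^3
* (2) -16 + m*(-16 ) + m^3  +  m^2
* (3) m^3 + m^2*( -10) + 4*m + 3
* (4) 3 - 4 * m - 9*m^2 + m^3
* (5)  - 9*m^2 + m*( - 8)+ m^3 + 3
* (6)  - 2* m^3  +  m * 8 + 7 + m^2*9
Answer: 1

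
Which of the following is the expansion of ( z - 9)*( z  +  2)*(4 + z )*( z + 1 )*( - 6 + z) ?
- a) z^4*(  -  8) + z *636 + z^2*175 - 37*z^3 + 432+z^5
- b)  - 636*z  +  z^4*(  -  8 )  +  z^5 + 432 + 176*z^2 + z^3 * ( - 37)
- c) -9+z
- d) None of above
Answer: d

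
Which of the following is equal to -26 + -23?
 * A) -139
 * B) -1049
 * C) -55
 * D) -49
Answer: D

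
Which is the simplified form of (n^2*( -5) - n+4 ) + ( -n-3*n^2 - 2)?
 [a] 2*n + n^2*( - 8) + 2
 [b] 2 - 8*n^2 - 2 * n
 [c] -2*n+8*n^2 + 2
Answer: b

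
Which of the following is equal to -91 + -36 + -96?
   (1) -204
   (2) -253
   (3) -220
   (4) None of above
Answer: 4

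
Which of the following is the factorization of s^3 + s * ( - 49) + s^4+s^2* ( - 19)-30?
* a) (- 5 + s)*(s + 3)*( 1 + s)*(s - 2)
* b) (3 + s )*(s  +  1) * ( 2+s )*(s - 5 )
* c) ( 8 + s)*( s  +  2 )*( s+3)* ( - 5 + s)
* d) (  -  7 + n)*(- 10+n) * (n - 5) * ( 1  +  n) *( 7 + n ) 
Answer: b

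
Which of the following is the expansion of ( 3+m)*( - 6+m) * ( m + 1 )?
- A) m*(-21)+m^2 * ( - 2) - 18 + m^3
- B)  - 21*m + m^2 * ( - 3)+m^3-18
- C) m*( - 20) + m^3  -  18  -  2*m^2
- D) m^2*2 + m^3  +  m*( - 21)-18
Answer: A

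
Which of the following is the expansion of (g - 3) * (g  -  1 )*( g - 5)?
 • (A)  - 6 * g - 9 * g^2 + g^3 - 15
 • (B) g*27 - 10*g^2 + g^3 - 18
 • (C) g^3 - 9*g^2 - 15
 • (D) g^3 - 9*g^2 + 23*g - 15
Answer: D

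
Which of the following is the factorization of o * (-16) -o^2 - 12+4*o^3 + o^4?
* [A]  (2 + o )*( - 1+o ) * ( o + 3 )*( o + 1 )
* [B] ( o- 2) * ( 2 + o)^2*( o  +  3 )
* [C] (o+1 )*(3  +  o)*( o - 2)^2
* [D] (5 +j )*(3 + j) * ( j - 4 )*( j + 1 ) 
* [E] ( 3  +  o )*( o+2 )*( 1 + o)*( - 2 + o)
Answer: E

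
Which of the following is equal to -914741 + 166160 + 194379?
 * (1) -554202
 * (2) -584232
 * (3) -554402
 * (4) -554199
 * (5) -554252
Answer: 1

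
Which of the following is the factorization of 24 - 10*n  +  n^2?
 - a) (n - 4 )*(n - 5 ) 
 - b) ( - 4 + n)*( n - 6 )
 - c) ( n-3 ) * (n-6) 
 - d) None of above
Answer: b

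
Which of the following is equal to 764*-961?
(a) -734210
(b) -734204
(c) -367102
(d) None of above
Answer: b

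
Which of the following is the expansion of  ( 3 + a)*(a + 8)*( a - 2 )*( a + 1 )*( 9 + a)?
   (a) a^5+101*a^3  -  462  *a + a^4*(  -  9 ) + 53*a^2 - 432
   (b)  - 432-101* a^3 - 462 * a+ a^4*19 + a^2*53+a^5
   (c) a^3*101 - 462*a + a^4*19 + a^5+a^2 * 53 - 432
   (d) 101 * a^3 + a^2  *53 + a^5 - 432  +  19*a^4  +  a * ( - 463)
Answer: c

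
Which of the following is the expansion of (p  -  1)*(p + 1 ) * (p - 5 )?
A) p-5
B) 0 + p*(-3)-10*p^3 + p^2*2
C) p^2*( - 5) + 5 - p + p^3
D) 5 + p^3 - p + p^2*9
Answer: C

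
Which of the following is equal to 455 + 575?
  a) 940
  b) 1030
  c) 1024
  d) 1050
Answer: b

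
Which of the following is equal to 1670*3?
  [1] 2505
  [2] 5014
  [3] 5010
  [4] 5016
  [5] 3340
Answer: 3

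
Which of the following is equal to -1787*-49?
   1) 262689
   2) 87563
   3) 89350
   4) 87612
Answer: 2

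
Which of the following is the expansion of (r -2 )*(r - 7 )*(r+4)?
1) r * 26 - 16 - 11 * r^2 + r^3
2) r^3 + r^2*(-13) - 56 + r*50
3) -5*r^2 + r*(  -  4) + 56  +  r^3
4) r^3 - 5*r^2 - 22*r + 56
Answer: 4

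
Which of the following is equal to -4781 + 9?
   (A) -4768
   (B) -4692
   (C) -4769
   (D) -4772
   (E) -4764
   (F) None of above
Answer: D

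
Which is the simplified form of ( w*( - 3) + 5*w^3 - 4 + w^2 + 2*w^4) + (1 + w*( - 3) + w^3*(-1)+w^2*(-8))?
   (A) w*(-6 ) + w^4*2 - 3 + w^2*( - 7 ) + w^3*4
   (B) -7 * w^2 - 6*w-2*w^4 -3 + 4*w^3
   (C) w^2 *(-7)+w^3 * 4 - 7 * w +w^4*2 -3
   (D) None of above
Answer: A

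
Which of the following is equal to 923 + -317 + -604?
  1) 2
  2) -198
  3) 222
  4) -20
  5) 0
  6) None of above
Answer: 1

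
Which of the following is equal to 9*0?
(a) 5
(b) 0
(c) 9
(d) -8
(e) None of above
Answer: b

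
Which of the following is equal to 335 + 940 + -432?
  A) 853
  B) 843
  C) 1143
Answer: B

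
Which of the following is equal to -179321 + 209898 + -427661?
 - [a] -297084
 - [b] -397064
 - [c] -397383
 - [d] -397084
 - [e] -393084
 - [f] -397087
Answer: d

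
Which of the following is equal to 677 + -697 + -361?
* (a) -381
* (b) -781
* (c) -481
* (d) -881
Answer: a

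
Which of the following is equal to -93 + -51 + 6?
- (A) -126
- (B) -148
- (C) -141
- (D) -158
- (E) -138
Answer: E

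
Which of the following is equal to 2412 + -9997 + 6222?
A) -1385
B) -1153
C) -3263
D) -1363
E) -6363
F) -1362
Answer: D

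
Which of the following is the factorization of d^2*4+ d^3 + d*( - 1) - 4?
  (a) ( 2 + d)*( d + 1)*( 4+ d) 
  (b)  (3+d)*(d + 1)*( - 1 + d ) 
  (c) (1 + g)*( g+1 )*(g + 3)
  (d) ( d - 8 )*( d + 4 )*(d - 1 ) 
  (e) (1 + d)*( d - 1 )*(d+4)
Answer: e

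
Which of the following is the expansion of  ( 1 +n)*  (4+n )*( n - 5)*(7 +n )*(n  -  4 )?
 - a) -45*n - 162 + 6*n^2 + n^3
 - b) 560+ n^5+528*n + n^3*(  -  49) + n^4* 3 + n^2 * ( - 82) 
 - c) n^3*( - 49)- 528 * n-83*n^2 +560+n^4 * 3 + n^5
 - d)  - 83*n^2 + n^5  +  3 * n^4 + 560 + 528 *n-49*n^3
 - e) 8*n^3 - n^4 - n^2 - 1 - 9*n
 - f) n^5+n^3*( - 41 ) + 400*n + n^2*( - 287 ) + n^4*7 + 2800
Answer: d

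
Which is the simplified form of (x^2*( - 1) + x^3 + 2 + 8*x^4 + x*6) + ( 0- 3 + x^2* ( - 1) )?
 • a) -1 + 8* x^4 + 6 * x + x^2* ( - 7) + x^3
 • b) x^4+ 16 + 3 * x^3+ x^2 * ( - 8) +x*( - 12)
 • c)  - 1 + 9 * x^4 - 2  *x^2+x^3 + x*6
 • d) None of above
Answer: d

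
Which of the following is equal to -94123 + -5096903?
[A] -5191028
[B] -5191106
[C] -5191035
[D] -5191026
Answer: D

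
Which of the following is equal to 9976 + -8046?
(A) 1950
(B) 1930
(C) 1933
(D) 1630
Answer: B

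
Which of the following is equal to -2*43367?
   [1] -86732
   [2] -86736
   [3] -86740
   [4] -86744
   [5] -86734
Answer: 5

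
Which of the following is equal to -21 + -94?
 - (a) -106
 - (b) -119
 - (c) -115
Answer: c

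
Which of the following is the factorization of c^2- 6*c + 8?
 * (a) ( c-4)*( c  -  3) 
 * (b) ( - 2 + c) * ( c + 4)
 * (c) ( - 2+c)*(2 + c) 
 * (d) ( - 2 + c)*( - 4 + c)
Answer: d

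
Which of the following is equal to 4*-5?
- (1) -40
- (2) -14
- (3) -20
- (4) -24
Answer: 3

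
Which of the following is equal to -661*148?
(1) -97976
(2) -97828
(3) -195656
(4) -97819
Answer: 2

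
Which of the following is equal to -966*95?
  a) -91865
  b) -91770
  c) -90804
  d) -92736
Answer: b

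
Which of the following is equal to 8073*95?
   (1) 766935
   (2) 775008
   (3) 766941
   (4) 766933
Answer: 1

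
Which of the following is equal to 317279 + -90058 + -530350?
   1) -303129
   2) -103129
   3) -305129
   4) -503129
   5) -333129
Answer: 1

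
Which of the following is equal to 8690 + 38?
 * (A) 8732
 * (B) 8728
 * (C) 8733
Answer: B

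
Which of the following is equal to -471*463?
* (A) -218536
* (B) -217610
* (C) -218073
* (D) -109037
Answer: C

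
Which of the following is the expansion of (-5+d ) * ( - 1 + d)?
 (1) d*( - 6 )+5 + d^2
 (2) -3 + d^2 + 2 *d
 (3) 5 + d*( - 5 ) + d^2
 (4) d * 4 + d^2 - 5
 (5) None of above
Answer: 1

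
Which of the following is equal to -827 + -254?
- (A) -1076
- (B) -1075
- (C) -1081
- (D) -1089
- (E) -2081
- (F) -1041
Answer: C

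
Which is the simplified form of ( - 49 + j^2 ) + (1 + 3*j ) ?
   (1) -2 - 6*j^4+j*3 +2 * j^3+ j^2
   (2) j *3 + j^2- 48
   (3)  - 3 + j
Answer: 2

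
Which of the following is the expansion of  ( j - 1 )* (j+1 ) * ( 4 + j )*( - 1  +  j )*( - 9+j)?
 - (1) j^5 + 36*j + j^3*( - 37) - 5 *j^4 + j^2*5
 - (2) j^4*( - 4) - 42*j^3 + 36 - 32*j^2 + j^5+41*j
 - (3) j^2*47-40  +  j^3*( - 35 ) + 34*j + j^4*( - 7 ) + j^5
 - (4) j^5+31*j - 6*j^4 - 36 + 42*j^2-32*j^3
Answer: 4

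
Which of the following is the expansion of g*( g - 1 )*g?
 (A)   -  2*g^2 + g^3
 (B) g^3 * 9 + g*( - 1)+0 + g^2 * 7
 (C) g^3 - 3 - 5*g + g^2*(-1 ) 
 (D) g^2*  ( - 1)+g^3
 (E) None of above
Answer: D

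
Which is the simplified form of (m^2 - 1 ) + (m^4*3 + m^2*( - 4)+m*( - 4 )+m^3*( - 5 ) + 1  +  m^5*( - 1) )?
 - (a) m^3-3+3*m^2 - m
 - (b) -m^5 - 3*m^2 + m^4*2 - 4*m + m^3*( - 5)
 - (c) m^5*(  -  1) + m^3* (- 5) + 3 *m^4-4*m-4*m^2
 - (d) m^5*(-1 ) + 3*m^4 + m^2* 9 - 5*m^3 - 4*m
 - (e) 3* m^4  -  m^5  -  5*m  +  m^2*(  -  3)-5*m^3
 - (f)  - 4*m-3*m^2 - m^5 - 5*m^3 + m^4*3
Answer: f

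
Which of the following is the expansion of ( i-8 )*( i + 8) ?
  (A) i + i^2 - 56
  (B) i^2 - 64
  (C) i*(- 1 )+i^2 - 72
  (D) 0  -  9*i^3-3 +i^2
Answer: B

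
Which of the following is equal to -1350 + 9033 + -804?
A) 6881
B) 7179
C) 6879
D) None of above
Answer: C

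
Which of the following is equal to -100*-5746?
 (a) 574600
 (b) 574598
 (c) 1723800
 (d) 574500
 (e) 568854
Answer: a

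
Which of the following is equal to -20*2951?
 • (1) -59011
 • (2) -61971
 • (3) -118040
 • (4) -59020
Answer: 4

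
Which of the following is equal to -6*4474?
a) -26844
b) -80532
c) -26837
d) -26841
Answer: a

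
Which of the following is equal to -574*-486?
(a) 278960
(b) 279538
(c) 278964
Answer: c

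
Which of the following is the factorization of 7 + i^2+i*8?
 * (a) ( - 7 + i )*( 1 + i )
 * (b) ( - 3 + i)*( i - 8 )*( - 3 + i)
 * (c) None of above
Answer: c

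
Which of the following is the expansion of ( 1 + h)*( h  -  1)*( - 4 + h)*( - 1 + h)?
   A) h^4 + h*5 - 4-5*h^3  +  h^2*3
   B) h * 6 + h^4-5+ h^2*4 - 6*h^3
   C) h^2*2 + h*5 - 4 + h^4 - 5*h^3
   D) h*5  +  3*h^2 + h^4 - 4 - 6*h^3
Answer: A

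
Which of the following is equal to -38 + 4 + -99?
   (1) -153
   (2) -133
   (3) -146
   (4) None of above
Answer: 2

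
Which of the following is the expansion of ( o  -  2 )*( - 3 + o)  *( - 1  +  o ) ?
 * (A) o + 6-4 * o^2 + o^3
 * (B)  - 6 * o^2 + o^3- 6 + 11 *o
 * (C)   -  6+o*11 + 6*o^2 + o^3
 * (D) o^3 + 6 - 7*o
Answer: B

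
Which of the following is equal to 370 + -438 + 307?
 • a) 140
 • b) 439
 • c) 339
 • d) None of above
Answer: d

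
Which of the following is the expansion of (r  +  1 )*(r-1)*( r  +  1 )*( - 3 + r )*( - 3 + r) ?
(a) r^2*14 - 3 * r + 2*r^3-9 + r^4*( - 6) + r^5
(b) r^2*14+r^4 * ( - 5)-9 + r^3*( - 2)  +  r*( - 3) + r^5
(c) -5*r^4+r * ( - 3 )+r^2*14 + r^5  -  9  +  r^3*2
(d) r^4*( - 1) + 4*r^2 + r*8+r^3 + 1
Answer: c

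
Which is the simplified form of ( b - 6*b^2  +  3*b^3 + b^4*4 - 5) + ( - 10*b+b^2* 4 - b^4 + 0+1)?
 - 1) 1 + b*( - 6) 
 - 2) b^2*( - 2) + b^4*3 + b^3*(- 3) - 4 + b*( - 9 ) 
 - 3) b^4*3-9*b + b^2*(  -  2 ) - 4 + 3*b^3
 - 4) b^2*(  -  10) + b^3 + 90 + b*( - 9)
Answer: 3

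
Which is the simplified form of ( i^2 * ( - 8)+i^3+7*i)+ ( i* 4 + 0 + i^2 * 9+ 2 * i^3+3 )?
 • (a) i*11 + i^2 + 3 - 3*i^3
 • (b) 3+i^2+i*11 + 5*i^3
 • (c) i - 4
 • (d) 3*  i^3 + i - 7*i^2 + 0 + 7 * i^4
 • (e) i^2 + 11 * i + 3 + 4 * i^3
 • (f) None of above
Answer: f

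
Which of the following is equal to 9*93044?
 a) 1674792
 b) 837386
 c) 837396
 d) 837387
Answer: c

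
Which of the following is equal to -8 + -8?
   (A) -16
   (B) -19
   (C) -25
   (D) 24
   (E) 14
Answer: A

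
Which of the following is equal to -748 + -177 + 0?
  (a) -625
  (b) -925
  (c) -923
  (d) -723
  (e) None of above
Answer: b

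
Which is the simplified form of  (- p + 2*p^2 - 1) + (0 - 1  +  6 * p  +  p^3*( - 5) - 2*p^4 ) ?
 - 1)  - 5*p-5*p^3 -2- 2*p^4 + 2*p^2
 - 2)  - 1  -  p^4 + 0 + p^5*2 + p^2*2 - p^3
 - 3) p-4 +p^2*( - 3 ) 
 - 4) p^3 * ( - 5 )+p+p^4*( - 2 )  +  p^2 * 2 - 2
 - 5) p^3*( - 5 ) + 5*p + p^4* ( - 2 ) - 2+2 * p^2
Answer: 5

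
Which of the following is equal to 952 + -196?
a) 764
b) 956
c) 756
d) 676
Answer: c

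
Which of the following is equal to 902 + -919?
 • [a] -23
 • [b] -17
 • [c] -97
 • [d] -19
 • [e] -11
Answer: b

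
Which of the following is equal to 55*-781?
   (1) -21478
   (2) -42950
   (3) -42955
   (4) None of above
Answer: 3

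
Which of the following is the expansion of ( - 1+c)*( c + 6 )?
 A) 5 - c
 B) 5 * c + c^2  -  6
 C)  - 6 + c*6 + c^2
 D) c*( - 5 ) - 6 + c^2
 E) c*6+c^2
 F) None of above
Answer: B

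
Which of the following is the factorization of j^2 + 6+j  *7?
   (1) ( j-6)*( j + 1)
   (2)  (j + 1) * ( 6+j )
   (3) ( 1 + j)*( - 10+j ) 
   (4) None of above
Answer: 2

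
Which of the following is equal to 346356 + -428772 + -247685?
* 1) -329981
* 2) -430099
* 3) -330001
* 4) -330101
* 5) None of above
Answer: 4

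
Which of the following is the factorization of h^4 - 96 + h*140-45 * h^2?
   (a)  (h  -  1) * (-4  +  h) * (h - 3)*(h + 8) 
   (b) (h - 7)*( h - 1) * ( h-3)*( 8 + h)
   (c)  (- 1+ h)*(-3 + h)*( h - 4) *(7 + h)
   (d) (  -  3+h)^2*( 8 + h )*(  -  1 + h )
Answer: a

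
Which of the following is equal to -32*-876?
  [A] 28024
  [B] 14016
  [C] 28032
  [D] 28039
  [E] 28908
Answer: C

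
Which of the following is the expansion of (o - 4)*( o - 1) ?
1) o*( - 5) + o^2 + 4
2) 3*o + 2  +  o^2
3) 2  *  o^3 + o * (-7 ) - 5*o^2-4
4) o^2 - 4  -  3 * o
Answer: 1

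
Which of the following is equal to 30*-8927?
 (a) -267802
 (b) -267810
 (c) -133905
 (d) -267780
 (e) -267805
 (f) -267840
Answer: b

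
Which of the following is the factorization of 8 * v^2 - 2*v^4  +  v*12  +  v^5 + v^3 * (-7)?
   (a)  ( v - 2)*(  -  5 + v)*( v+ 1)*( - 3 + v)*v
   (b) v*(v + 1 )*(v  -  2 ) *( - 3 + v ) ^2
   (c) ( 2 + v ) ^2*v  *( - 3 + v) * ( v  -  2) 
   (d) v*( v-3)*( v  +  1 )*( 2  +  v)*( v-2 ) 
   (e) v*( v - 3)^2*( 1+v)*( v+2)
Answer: d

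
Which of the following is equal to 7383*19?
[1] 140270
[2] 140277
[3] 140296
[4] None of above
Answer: 2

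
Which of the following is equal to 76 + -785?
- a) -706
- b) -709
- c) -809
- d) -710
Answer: b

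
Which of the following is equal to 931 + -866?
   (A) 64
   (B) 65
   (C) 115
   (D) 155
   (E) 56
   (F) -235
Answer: B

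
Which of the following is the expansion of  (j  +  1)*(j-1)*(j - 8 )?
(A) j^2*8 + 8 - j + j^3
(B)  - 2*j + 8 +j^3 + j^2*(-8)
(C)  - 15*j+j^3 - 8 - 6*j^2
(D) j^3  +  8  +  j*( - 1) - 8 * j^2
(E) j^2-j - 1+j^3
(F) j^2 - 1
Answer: D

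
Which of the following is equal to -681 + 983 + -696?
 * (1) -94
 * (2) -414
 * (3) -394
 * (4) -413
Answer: 3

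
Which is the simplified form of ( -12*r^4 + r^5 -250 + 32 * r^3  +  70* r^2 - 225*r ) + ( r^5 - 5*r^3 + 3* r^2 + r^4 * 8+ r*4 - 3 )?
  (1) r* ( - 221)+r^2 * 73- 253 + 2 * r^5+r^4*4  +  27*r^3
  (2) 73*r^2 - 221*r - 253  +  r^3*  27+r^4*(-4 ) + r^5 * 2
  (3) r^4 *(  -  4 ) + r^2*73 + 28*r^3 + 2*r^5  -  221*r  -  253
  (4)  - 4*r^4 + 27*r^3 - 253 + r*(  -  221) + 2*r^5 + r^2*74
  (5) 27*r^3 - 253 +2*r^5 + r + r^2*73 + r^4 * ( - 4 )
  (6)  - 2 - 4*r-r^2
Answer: 2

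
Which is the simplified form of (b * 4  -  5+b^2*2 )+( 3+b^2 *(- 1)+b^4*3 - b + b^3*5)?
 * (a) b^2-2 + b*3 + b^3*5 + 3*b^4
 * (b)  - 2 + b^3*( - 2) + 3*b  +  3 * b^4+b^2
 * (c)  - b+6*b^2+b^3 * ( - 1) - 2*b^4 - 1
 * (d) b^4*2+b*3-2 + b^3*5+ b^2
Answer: a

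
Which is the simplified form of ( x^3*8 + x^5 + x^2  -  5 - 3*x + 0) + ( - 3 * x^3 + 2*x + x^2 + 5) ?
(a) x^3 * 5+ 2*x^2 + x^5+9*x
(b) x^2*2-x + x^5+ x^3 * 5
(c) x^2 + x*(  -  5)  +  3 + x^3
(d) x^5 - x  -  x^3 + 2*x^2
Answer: b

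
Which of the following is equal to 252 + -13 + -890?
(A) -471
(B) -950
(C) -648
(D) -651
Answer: D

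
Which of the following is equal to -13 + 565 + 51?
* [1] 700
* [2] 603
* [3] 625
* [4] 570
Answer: 2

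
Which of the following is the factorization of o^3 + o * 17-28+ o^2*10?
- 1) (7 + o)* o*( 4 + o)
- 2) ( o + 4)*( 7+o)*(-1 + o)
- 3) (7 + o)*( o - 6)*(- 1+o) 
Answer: 2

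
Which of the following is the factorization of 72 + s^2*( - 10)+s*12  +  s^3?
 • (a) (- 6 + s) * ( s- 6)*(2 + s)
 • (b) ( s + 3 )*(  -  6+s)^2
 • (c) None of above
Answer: a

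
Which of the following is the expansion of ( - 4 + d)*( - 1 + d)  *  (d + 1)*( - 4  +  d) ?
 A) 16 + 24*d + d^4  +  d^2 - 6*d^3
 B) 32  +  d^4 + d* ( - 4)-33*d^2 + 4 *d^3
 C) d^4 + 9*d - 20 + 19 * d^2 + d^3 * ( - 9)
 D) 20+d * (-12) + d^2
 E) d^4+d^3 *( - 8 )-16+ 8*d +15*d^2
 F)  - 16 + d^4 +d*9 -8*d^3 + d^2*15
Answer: E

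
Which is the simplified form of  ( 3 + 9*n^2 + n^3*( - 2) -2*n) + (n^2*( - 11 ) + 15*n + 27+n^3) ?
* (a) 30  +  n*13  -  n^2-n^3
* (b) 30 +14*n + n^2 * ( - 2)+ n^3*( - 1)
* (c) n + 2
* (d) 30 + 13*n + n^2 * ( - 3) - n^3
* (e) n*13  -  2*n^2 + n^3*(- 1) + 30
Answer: e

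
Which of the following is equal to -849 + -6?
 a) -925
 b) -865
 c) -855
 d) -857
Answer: c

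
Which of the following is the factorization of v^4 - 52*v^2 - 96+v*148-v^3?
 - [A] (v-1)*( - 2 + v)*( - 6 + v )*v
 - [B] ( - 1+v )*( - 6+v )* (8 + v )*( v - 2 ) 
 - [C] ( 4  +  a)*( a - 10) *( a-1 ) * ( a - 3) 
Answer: B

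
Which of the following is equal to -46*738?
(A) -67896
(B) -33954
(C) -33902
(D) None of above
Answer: D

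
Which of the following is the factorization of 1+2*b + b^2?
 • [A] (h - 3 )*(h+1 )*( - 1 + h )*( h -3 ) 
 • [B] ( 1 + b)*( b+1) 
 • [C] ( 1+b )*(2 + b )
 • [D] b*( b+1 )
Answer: B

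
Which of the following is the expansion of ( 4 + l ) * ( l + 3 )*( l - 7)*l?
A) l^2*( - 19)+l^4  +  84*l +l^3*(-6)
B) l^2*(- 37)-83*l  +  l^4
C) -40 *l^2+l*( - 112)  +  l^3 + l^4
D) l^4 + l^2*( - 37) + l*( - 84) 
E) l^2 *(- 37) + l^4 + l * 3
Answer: D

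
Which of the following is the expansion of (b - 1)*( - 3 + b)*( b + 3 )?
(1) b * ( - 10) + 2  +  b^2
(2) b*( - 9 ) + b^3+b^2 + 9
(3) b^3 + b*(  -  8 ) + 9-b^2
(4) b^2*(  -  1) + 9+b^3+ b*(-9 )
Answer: 4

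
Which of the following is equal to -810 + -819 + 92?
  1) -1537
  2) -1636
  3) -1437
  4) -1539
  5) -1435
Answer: 1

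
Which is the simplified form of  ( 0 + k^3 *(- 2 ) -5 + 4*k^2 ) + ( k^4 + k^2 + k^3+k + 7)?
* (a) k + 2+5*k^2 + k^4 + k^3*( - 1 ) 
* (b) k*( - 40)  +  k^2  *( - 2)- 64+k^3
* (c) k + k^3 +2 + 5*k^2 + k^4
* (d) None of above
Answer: a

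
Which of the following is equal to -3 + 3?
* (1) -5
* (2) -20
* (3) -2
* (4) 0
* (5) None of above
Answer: 4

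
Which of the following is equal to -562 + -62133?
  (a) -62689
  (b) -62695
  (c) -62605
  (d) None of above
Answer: b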